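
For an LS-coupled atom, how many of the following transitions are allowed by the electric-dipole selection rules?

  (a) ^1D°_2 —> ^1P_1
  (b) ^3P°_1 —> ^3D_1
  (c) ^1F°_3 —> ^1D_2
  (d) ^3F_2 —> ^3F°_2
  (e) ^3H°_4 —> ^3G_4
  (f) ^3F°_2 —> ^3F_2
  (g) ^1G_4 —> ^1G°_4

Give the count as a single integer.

(a) allowed
(b) allowed
(c) allowed
(d) allowed
(e) allowed
(f) allowed
(g) allowed
Total allowed: 7 of 7.

7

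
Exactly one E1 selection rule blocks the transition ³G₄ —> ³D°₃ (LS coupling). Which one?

Reading off the term symbols: S 1→1, L 4→2, J 4→3, parity even→odd.
ΔS = 0: S: 1 → 1 — satisfied.
Parity must change: even → odd — satisfied.
ΔJ = 0, ±1 (not J=0↔0): J: 4 → 3, ΔJ = -1 — satisfied.
ΔL = 0, ±1 (not L=0↔0): L: 4 → 2, ΔL = -2 — violated.

the ΔL = 0, ±1 rule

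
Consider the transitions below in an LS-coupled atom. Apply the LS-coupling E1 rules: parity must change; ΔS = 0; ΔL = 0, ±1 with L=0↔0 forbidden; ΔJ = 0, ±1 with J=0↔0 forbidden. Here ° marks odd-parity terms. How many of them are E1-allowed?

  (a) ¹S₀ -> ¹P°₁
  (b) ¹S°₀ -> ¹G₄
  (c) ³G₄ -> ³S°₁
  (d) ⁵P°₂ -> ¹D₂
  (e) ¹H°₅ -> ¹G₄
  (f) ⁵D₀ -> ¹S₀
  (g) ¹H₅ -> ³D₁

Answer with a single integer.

2

(a) allowed
(b) forbidden (ΔL, ΔJ fail)
(c) forbidden (ΔL, ΔJ fail)
(d) forbidden (ΔS fails)
(e) allowed
(f) forbidden (parity, ΔS, ΔL, ΔJ fail)
(g) forbidden (parity, ΔS, ΔL, ΔJ fail)
Total allowed: 2 of 7.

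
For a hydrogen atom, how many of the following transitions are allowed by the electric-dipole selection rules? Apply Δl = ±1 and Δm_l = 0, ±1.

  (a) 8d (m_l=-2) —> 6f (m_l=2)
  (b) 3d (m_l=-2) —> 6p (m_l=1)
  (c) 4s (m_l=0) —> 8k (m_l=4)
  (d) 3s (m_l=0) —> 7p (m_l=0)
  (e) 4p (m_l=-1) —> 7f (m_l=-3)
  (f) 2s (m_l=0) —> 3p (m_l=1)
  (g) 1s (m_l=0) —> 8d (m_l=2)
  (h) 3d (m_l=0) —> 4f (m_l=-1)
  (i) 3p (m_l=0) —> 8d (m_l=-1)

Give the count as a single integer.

4

(a) forbidden — Δm_l = +4 (E1 requires Δm_l = 0, ±1)
(b) forbidden — Δm_l = +3 (E1 requires Δm_l = 0, ±1)
(c) forbidden — Δl = +7 (E1 requires Δl = ±1); Δm_l = +4 (E1 requires Δm_l = 0, ±1)
(d) allowed
(e) forbidden — Δl = +2 (E1 requires Δl = ±1); Δm_l = -2 (E1 requires Δm_l = 0, ±1)
(f) allowed
(g) forbidden — Δl = +2 (E1 requires Δl = ±1); Δm_l = +2 (E1 requires Δm_l = 0, ±1)
(h) allowed
(i) allowed
Total allowed: 4 of 9.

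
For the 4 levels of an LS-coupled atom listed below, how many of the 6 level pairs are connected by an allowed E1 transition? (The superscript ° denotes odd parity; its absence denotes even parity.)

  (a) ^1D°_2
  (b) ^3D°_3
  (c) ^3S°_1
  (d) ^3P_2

2

(a)–(b): forbidden (parity, ΔS).
(a)–(c): forbidden (parity, ΔS, ΔL).
(a)–(d): forbidden (ΔS).
(b)–(c): forbidden (parity, ΔL, ΔJ).
(b)–(d): allowed.
(c)–(d): allowed.
Allowed pairs: 2 of 6.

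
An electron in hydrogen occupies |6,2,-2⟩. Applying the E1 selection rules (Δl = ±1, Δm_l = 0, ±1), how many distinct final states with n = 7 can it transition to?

E1 requires Δl = ±1, so l_f ∈ {1, 3}; with 0 ≤ l_f ≤ n_f−1 = 6, the allowed l_f values are {1, 3}.
For l_f = 1: m_f ∈ {m_i−1, m_i, m_i+1} ∩ [−1, 1] = {-1} → 1 state.
For l_f = 3: m_f ∈ {m_i−1, m_i, m_i+1} ∩ [−3, 3] = {-3, -2, -1} → 3 states.
Total: 4.

4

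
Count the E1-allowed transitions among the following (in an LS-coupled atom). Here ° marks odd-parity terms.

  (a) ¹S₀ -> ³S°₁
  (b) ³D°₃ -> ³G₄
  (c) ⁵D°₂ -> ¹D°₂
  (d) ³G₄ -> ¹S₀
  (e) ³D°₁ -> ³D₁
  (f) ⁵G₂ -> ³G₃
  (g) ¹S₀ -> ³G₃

1

(a) forbidden (ΔS, ΔL fail)
(b) forbidden (ΔL fails)
(c) forbidden (parity, ΔS fail)
(d) forbidden (parity, ΔS, ΔL, ΔJ fail)
(e) allowed
(f) forbidden (parity, ΔS fail)
(g) forbidden (parity, ΔS, ΔL, ΔJ fail)
Total allowed: 1 of 7.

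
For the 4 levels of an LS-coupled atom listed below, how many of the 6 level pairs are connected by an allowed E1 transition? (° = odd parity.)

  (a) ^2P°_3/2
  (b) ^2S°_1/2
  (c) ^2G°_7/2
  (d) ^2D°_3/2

(a)–(b): forbidden (parity).
(a)–(c): forbidden (parity, ΔL, ΔJ).
(a)–(d): forbidden (parity).
(b)–(c): forbidden (parity, ΔL, ΔJ).
(b)–(d): forbidden (parity, ΔL).
(c)–(d): forbidden (parity, ΔL, ΔJ).
Allowed pairs: 0 of 6.

0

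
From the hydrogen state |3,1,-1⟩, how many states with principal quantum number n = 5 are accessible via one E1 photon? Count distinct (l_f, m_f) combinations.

E1 requires Δl = ±1, so l_f ∈ {0, 2}; with 0 ≤ l_f ≤ n_f−1 = 4, the allowed l_f values are {0, 2}.
For l_f = 0: m_f ∈ {m_i−1, m_i, m_i+1} ∩ [−0, 0] = {0} → 1 state.
For l_f = 2: m_f ∈ {m_i−1, m_i, m_i+1} ∩ [−2, 2] = {-2, -1, 0} → 3 states.
Total: 4.

4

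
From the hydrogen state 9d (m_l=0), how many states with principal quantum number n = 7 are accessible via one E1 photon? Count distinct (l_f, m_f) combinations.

E1 requires Δl = ±1, so l_f ∈ {1, 3}; with 0 ≤ l_f ≤ n_f−1 = 6, the allowed l_f values are {1, 3}.
For l_f = 1: m_f ∈ {m_i−1, m_i, m_i+1} ∩ [−1, 1] = {-1, 0, 1} → 3 states.
For l_f = 3: m_f ∈ {m_i−1, m_i, m_i+1} ∩ [−3, 3] = {-1, 0, 1} → 3 states.
Total: 6.

6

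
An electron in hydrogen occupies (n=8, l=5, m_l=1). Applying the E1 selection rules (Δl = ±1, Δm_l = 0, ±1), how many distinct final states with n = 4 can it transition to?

E1 requires l_f ∈ {4, 6}, but neither lies in [0, 3], so no final state is reachable.
Total: 0.

0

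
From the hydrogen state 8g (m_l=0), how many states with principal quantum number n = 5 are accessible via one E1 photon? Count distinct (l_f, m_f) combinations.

3

E1 requires Δl = ±1, so l_f ∈ {3, 5}; with 0 ≤ l_f ≤ n_f−1 = 4, the allowed l_f values are {3}.
For l_f = 3: m_f ∈ {m_i−1, m_i, m_i+1} ∩ [−3, 3] = {-1, 0, 1} → 3 states.
Total: 3.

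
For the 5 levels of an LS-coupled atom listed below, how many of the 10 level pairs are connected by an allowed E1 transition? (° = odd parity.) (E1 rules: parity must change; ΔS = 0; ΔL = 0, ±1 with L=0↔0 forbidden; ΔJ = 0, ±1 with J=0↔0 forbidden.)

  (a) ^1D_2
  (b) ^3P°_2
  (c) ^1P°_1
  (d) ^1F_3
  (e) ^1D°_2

3

(a)–(b): forbidden (ΔS).
(a)–(c): allowed.
(a)–(d): forbidden (parity).
(a)–(e): allowed.
(b)–(c): forbidden (parity, ΔS).
(b)–(d): forbidden (ΔS, ΔL).
(b)–(e): forbidden (parity, ΔS).
(c)–(d): forbidden (ΔL, ΔJ).
(c)–(e): forbidden (parity).
(d)–(e): allowed.
Allowed pairs: 3 of 10.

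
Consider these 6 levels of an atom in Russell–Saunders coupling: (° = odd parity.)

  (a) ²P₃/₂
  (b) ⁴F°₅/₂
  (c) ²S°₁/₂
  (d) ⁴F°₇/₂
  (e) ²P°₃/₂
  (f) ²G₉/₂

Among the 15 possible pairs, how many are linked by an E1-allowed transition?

(a)–(b): forbidden (ΔS, ΔL).
(a)–(c): allowed.
(a)–(d): forbidden (ΔS, ΔL, ΔJ).
(a)–(e): allowed.
(a)–(f): forbidden (parity, ΔL, ΔJ).
(b)–(c): forbidden (parity, ΔS, ΔL, ΔJ).
(b)–(d): forbidden (parity).
(b)–(e): forbidden (parity, ΔS, ΔL).
(b)–(f): forbidden (ΔS, ΔJ).
(c)–(d): forbidden (parity, ΔS, ΔL, ΔJ).
(c)–(e): forbidden (parity).
(c)–(f): forbidden (ΔL, ΔJ).
(d)–(e): forbidden (parity, ΔS, ΔL, ΔJ).
(d)–(f): forbidden (ΔS).
(e)–(f): forbidden (ΔL, ΔJ).
Allowed pairs: 2 of 15.

2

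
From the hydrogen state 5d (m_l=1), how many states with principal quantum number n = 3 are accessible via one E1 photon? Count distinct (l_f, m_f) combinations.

2

E1 requires Δl = ±1, so l_f ∈ {1, 3}; with 0 ≤ l_f ≤ n_f−1 = 2, the allowed l_f values are {1}.
For l_f = 1: m_f ∈ {m_i−1, m_i, m_i+1} ∩ [−1, 1] = {0, 1} → 2 states.
Total: 2.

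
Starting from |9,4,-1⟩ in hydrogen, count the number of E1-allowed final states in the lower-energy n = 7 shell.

6

E1 requires Δl = ±1, so l_f ∈ {3, 5}; with 0 ≤ l_f ≤ n_f−1 = 6, the allowed l_f values are {3, 5}.
For l_f = 3: m_f ∈ {m_i−1, m_i, m_i+1} ∩ [−3, 3] = {-2, -1, 0} → 3 states.
For l_f = 5: m_f ∈ {m_i−1, m_i, m_i+1} ∩ [−5, 5] = {-2, -1, 0} → 3 states.
Total: 6.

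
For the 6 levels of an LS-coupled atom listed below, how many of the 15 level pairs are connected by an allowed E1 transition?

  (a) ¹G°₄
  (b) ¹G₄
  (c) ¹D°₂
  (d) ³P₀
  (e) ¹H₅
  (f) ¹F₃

(a)–(b): allowed.
(a)–(c): forbidden (parity, ΔL, ΔJ).
(a)–(d): forbidden (ΔS, ΔL, ΔJ).
(a)–(e): allowed.
(a)–(f): allowed.
(b)–(c): forbidden (ΔL, ΔJ).
(b)–(d): forbidden (parity, ΔS, ΔL, ΔJ).
(b)–(e): forbidden (parity).
(b)–(f): forbidden (parity).
(c)–(d): forbidden (ΔS, ΔJ).
(c)–(e): forbidden (ΔL, ΔJ).
(c)–(f): allowed.
(d)–(e): forbidden (parity, ΔS, ΔL, ΔJ).
(d)–(f): forbidden (parity, ΔS, ΔL, ΔJ).
(e)–(f): forbidden (parity, ΔL, ΔJ).
Allowed pairs: 4 of 15.

4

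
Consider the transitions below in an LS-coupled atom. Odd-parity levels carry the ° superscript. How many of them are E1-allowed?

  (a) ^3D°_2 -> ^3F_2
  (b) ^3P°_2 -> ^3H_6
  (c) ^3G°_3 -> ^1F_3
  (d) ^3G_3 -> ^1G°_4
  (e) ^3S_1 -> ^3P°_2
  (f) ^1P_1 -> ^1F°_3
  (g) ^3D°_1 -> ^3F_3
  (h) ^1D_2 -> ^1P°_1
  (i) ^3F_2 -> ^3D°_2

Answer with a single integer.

(a) allowed
(b) forbidden (ΔL, ΔJ fail)
(c) forbidden (ΔS fails)
(d) forbidden (ΔS fails)
(e) allowed
(f) forbidden (ΔL, ΔJ fail)
(g) forbidden (ΔJ fails)
(h) allowed
(i) allowed
Total allowed: 4 of 9.

4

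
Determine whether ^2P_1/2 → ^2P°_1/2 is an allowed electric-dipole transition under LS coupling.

Parity must change: even → odd — ✓.
ΔS = 0: S: 1/2 → 1/2 — ✓.
ΔL = 0, ±1 (not L=0↔0): L: 1 → 1, ΔL = +0 — ✓.
ΔJ = 0, ±1 (not J=0↔0): J: 1/2 → 1/2, ΔJ = +0 — ✓.
All four E1 rules are satisfied.

allowed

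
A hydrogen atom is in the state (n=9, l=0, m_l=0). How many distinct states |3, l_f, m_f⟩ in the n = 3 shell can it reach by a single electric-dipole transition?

E1 requires Δl = ±1, so l_f ∈ {-1, 1}; with 0 ≤ l_f ≤ n_f−1 = 2, the allowed l_f values are {1}.
For l_f = 1: m_f ∈ {m_i−1, m_i, m_i+1} ∩ [−1, 1] = {-1, 0, 1} → 3 states.
Total: 3.

3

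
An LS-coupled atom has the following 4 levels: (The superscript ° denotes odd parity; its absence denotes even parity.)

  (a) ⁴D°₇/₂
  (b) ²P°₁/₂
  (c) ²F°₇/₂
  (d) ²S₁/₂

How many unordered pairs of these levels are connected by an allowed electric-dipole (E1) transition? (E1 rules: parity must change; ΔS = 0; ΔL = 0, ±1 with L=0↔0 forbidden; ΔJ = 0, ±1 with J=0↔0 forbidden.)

1

(a)–(b): forbidden (parity, ΔS, ΔJ).
(a)–(c): forbidden (parity, ΔS).
(a)–(d): forbidden (ΔS, ΔL, ΔJ).
(b)–(c): forbidden (parity, ΔL, ΔJ).
(b)–(d): allowed.
(c)–(d): forbidden (ΔL, ΔJ).
Allowed pairs: 1 of 6.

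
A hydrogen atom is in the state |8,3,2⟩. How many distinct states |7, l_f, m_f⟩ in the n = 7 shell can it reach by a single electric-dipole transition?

E1 requires Δl = ±1, so l_f ∈ {2, 4}; with 0 ≤ l_f ≤ n_f−1 = 6, the allowed l_f values are {2, 4}.
For l_f = 2: m_f ∈ {m_i−1, m_i, m_i+1} ∩ [−2, 2] = {1, 2} → 2 states.
For l_f = 4: m_f ∈ {m_i−1, m_i, m_i+1} ∩ [−4, 4] = {1, 2, 3} → 3 states.
Total: 5.

5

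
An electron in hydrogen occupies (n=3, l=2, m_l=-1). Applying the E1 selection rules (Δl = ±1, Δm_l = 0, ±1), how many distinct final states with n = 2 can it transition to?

E1 requires Δl = ±1, so l_f ∈ {1, 3}; with 0 ≤ l_f ≤ n_f−1 = 1, the allowed l_f values are {1}.
For l_f = 1: m_f ∈ {m_i−1, m_i, m_i+1} ∩ [−1, 1] = {-1, 0} → 2 states.
Total: 2.

2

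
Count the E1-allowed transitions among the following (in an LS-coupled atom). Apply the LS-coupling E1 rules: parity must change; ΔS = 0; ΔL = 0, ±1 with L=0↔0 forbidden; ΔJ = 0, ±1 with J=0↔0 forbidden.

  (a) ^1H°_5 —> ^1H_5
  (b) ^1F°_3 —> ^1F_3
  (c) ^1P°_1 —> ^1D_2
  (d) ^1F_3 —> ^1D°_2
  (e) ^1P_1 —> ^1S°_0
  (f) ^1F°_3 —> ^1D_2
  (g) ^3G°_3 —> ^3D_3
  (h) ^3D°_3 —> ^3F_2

(a) allowed
(b) allowed
(c) allowed
(d) allowed
(e) allowed
(f) allowed
(g) forbidden (ΔL fails)
(h) allowed
Total allowed: 7 of 8.

7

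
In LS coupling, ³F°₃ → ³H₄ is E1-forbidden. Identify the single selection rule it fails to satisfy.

Reading off the term symbols: S 1→1, L 3→5, J 3→4, parity odd→even.
Parity must change: odd → even — satisfied.
ΔS = 0: S: 1 → 1 — satisfied.
ΔL = 0, ±1 (not L=0↔0): L: 3 → 5, ΔL = +2 — violated.
ΔJ = 0, ±1 (not J=0↔0): J: 3 → 4, ΔJ = +1 — satisfied.

the ΔL = 0, ±1 rule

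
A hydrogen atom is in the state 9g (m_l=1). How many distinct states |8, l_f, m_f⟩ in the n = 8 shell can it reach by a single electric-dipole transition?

6

E1 requires Δl = ±1, so l_f ∈ {3, 5}; with 0 ≤ l_f ≤ n_f−1 = 7, the allowed l_f values are {3, 5}.
For l_f = 3: m_f ∈ {m_i−1, m_i, m_i+1} ∩ [−3, 3] = {0, 1, 2} → 3 states.
For l_f = 5: m_f ∈ {m_i−1, m_i, m_i+1} ∩ [−5, 5] = {0, 1, 2} → 3 states.
Total: 6.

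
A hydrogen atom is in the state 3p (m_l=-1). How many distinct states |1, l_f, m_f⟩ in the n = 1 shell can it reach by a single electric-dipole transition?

1

E1 requires Δl = ±1, so l_f ∈ {0, 2}; with 0 ≤ l_f ≤ n_f−1 = 0, the allowed l_f values are {0}.
For l_f = 0: m_f ∈ {m_i−1, m_i, m_i+1} ∩ [−0, 0] = {0} → 1 state.
Total: 1.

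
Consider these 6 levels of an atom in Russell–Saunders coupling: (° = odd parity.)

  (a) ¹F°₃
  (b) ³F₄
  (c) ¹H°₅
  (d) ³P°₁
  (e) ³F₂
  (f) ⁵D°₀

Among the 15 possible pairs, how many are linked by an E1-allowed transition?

0

(a)–(b): forbidden (ΔS).
(a)–(c): forbidden (parity, ΔL, ΔJ).
(a)–(d): forbidden (parity, ΔS, ΔL, ΔJ).
(a)–(e): forbidden (ΔS).
(a)–(f): forbidden (parity, ΔS, ΔJ).
(b)–(c): forbidden (ΔS, ΔL).
(b)–(d): forbidden (ΔL, ΔJ).
(b)–(e): forbidden (parity, ΔJ).
(b)–(f): forbidden (ΔS, ΔJ).
(c)–(d): forbidden (parity, ΔS, ΔL, ΔJ).
(c)–(e): forbidden (ΔS, ΔL, ΔJ).
(c)–(f): forbidden (parity, ΔS, ΔL, ΔJ).
(d)–(e): forbidden (ΔL).
(d)–(f): forbidden (parity, ΔS).
(e)–(f): forbidden (ΔS, ΔJ).
Allowed pairs: 0 of 15.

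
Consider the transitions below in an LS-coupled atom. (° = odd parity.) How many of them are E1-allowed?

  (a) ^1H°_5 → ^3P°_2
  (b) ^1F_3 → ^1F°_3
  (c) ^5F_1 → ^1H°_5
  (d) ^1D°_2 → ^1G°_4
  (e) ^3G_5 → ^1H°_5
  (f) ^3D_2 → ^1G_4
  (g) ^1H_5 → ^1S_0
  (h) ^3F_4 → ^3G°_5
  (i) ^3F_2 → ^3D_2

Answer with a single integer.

(a) forbidden (parity, ΔS, ΔL, ΔJ fail)
(b) allowed
(c) forbidden (ΔS, ΔL, ΔJ fail)
(d) forbidden (parity, ΔL, ΔJ fail)
(e) forbidden (ΔS fails)
(f) forbidden (parity, ΔS, ΔL, ΔJ fail)
(g) forbidden (parity, ΔL, ΔJ fail)
(h) allowed
(i) forbidden (parity fails)
Total allowed: 2 of 9.

2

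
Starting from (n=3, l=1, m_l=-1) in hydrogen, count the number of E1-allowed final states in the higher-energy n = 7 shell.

E1 requires Δl = ±1, so l_f ∈ {0, 2}; with 0 ≤ l_f ≤ n_f−1 = 6, the allowed l_f values are {0, 2}.
For l_f = 0: m_f ∈ {m_i−1, m_i, m_i+1} ∩ [−0, 0] = {0} → 1 state.
For l_f = 2: m_f ∈ {m_i−1, m_i, m_i+1} ∩ [−2, 2] = {-2, -1, 0} → 3 states.
Total: 4.

4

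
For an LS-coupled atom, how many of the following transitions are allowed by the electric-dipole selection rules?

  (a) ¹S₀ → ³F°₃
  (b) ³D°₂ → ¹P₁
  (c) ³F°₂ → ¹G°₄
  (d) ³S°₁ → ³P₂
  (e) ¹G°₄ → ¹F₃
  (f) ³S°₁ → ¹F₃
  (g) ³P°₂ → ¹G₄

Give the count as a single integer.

(a) forbidden (ΔS, ΔL, ΔJ fail)
(b) forbidden (ΔS fails)
(c) forbidden (parity, ΔS, ΔJ fail)
(d) allowed
(e) allowed
(f) forbidden (ΔS, ΔL, ΔJ fail)
(g) forbidden (ΔS, ΔL, ΔJ fail)
Total allowed: 2 of 7.

2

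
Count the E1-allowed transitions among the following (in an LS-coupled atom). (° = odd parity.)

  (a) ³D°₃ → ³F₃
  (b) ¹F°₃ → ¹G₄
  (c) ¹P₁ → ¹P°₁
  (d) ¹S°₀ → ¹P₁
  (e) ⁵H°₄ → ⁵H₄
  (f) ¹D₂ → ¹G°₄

(a) allowed
(b) allowed
(c) allowed
(d) allowed
(e) allowed
(f) forbidden (ΔL, ΔJ fail)
Total allowed: 5 of 6.

5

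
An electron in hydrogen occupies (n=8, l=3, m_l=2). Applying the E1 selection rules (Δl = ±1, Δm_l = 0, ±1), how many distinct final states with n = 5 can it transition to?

E1 requires Δl = ±1, so l_f ∈ {2, 4}; with 0 ≤ l_f ≤ n_f−1 = 4, the allowed l_f values are {2, 4}.
For l_f = 2: m_f ∈ {m_i−1, m_i, m_i+1} ∩ [−2, 2] = {1, 2} → 2 states.
For l_f = 4: m_f ∈ {m_i−1, m_i, m_i+1} ∩ [−4, 4] = {1, 2, 3} → 3 states.
Total: 5.

5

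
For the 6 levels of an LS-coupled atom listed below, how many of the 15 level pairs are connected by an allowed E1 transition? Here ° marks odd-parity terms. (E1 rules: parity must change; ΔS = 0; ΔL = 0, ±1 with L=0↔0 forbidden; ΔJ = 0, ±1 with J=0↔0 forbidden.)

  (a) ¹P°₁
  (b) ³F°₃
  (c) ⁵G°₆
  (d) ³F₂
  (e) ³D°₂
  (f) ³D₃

(a)–(b): forbidden (parity, ΔS, ΔL, ΔJ).
(a)–(c): forbidden (parity, ΔS, ΔL, ΔJ).
(a)–(d): forbidden (ΔS, ΔL).
(a)–(e): forbidden (parity, ΔS).
(a)–(f): forbidden (ΔS, ΔJ).
(b)–(c): forbidden (parity, ΔS, ΔJ).
(b)–(d): allowed.
(b)–(e): forbidden (parity).
(b)–(f): allowed.
(c)–(d): forbidden (ΔS, ΔJ).
(c)–(e): forbidden (parity, ΔS, ΔL, ΔJ).
(c)–(f): forbidden (ΔS, ΔL, ΔJ).
(d)–(e): allowed.
(d)–(f): forbidden (parity).
(e)–(f): allowed.
Allowed pairs: 4 of 15.

4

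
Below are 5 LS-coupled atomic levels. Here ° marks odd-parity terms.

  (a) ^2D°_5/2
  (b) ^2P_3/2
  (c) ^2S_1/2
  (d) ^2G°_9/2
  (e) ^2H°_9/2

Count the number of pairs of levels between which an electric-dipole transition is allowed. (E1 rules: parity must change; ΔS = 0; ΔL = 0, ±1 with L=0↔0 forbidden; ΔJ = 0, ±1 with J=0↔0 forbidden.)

1

(a)–(b): allowed.
(a)–(c): forbidden (ΔL, ΔJ).
(a)–(d): forbidden (parity, ΔL, ΔJ).
(a)–(e): forbidden (parity, ΔL, ΔJ).
(b)–(c): forbidden (parity).
(b)–(d): forbidden (ΔL, ΔJ).
(b)–(e): forbidden (ΔL, ΔJ).
(c)–(d): forbidden (ΔL, ΔJ).
(c)–(e): forbidden (ΔL, ΔJ).
(d)–(e): forbidden (parity).
Allowed pairs: 1 of 10.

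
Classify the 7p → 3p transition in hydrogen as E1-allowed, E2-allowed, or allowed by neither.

Δl = 1 − 1 = +0; l_i + l_f = 2.
E1 (Δl = ±1): not satisfied.
E2 (Δl = 0,±2, l_i+l_f ≥ 2): satisfied.

E2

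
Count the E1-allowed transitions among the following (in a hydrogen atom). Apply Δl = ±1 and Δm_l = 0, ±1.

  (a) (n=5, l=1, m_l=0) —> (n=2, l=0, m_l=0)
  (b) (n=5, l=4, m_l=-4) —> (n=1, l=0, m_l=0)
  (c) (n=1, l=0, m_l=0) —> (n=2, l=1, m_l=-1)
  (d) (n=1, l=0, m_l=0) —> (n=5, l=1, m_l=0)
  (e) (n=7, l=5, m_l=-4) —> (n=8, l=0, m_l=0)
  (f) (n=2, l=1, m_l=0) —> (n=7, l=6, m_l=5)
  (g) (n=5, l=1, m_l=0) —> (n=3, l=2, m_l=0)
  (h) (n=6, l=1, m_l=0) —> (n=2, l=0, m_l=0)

(a) allowed
(b) forbidden — Δl = -4 (E1 requires Δl = ±1); Δm_l = +4 (E1 requires Δm_l = 0, ±1)
(c) allowed
(d) allowed
(e) forbidden — Δl = -5 (E1 requires Δl = ±1); Δm_l = +4 (E1 requires Δm_l = 0, ±1)
(f) forbidden — Δl = +5 (E1 requires Δl = ±1); Δm_l = +5 (E1 requires Δm_l = 0, ±1)
(g) allowed
(h) allowed
Total allowed: 5 of 8.

5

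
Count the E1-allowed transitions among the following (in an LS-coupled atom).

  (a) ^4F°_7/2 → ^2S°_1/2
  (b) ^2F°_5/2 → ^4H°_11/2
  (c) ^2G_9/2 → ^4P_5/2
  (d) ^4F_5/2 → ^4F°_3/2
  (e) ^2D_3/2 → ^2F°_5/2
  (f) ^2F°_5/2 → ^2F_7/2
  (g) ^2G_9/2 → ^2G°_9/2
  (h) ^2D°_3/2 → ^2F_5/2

(a) forbidden (parity, ΔS, ΔL, ΔJ fail)
(b) forbidden (parity, ΔS, ΔL, ΔJ fail)
(c) forbidden (parity, ΔS, ΔL, ΔJ fail)
(d) allowed
(e) allowed
(f) allowed
(g) allowed
(h) allowed
Total allowed: 5 of 8.

5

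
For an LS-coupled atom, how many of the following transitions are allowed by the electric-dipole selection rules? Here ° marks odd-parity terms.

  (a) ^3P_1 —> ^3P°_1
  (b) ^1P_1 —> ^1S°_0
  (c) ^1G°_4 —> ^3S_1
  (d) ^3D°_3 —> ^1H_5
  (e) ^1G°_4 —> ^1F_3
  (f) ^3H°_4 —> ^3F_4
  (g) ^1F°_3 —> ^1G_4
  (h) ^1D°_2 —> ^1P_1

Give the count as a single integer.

5

(a) allowed
(b) allowed
(c) forbidden (ΔS, ΔL, ΔJ fail)
(d) forbidden (ΔS, ΔL, ΔJ fail)
(e) allowed
(f) forbidden (ΔL fails)
(g) allowed
(h) allowed
Total allowed: 5 of 8.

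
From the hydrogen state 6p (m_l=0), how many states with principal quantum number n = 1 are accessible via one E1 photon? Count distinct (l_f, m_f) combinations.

E1 requires Δl = ±1, so l_f ∈ {0, 2}; with 0 ≤ l_f ≤ n_f−1 = 0, the allowed l_f values are {0}.
For l_f = 0: m_f ∈ {m_i−1, m_i, m_i+1} ∩ [−0, 0] = {0} → 1 state.
Total: 1.

1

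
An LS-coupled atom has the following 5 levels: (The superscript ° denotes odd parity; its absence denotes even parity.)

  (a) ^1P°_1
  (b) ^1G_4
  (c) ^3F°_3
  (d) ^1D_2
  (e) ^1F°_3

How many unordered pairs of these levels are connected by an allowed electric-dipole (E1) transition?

3

(a)–(b): forbidden (ΔL, ΔJ).
(a)–(c): forbidden (parity, ΔS, ΔL, ΔJ).
(a)–(d): allowed.
(a)–(e): forbidden (parity, ΔL, ΔJ).
(b)–(c): forbidden (ΔS).
(b)–(d): forbidden (parity, ΔL, ΔJ).
(b)–(e): allowed.
(c)–(d): forbidden (ΔS).
(c)–(e): forbidden (parity, ΔS).
(d)–(e): allowed.
Allowed pairs: 3 of 10.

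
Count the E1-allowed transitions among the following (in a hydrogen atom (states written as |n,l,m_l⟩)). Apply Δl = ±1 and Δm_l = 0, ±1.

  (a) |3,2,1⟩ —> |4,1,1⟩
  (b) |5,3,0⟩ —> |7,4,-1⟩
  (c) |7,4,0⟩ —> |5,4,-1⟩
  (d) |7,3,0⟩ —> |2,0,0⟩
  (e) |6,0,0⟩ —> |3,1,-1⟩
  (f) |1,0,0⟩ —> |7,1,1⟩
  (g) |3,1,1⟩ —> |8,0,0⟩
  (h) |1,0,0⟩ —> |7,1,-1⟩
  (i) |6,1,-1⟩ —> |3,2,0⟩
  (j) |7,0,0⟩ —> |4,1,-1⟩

(a) allowed
(b) allowed
(c) forbidden — Δl = +0 (E1 requires Δl = ±1)
(d) forbidden — Δl = -3 (E1 requires Δl = ±1)
(e) allowed
(f) allowed
(g) allowed
(h) allowed
(i) allowed
(j) allowed
Total allowed: 8 of 10.

8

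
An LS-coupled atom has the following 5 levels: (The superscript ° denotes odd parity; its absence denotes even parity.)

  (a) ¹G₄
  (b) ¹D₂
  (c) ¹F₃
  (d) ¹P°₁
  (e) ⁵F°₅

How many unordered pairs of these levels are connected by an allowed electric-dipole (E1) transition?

1

(a)–(b): forbidden (parity, ΔL, ΔJ).
(a)–(c): forbidden (parity).
(a)–(d): forbidden (ΔL, ΔJ).
(a)–(e): forbidden (ΔS).
(b)–(c): forbidden (parity).
(b)–(d): allowed.
(b)–(e): forbidden (ΔS, ΔJ).
(c)–(d): forbidden (ΔL, ΔJ).
(c)–(e): forbidden (ΔS, ΔJ).
(d)–(e): forbidden (parity, ΔS, ΔL, ΔJ).
Allowed pairs: 1 of 10.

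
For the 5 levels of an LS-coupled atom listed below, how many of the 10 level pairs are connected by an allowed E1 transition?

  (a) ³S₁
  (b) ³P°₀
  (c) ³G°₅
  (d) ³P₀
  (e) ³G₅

(a)–(b): allowed.
(a)–(c): forbidden (ΔL, ΔJ).
(a)–(d): forbidden (parity).
(a)–(e): forbidden (parity, ΔL, ΔJ).
(b)–(c): forbidden (parity, ΔL, ΔJ).
(b)–(d): forbidden (ΔJ).
(b)–(e): forbidden (ΔL, ΔJ).
(c)–(d): forbidden (ΔL, ΔJ).
(c)–(e): allowed.
(d)–(e): forbidden (parity, ΔL, ΔJ).
Allowed pairs: 2 of 10.

2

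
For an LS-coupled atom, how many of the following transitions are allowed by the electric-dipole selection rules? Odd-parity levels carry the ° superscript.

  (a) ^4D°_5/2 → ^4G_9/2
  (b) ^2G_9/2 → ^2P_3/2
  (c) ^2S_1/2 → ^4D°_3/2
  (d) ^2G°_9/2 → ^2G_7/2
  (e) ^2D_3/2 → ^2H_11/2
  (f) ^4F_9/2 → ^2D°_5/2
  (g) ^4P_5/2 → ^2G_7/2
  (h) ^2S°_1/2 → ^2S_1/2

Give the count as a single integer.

(a) forbidden (ΔL, ΔJ fail)
(b) forbidden (parity, ΔL, ΔJ fail)
(c) forbidden (ΔS, ΔL fail)
(d) allowed
(e) forbidden (parity, ΔL, ΔJ fail)
(f) forbidden (ΔS, ΔJ fail)
(g) forbidden (parity, ΔS, ΔL fail)
(h) forbidden (ΔL fails)
Total allowed: 1 of 8.

1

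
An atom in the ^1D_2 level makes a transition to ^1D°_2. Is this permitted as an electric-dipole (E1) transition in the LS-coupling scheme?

Reading off the term symbols: S 0→0, L 2→2, J 2→2, parity even→odd.
Parity must change: even → odd — ok.
ΔS = 0: S: 0 → 0 — ok.
ΔL = 0, ±1 (not L=0↔0): L: 2 → 2, ΔL = +0 — ok.
ΔJ = 0, ±1 (not J=0↔0): J: 2 → 2, ΔJ = +0 — ok.
All four E1 rules are satisfied.

allowed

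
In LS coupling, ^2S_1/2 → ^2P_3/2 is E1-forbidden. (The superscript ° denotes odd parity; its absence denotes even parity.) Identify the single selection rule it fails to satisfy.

parity

Parity must change: even → even — fails.
ΔS = 0: S: 1/2 → 1/2 — ok.
ΔL = 0, ±1 (not L=0↔0): L: 0 → 1, ΔL = +1 — ok.
ΔJ = 0, ±1 (not J=0↔0): J: 1/2 → 3/2, ΔJ = +1 — ok.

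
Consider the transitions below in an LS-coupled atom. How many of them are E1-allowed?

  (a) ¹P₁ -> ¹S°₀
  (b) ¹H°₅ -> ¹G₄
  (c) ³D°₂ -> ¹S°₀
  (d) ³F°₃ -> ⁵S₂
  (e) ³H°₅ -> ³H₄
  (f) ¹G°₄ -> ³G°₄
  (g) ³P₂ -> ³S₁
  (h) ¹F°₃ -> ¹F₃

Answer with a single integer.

(a) allowed
(b) allowed
(c) forbidden (parity, ΔS, ΔL, ΔJ fail)
(d) forbidden (ΔS, ΔL fail)
(e) allowed
(f) forbidden (parity, ΔS fail)
(g) forbidden (parity fails)
(h) allowed
Total allowed: 4 of 8.

4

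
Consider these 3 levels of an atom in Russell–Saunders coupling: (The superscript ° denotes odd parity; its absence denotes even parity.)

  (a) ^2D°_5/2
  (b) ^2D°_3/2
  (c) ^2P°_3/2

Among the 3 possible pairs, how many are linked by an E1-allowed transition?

0

(a)–(b): forbidden (parity).
(a)–(c): forbidden (parity).
(b)–(c): forbidden (parity).
Allowed pairs: 0 of 3.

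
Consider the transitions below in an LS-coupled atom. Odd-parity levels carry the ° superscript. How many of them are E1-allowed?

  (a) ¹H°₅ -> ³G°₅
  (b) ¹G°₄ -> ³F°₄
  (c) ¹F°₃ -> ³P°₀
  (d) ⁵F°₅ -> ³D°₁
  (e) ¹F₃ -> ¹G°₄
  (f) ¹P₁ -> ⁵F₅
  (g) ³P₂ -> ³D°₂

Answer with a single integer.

(a) forbidden (parity, ΔS fail)
(b) forbidden (parity, ΔS fail)
(c) forbidden (parity, ΔS, ΔL, ΔJ fail)
(d) forbidden (parity, ΔS, ΔJ fail)
(e) allowed
(f) forbidden (parity, ΔS, ΔL, ΔJ fail)
(g) allowed
Total allowed: 2 of 7.

2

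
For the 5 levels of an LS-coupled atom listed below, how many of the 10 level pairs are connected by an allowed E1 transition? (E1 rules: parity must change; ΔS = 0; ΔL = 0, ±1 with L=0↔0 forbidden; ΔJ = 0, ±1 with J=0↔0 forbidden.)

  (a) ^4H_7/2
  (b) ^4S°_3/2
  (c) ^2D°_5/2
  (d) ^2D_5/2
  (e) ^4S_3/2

(a)–(b): forbidden (ΔL, ΔJ).
(a)–(c): forbidden (ΔS, ΔL).
(a)–(d): forbidden (parity, ΔS, ΔL).
(a)–(e): forbidden (parity, ΔL, ΔJ).
(b)–(c): forbidden (parity, ΔS, ΔL).
(b)–(d): forbidden (ΔS, ΔL).
(b)–(e): forbidden (ΔL).
(c)–(d): allowed.
(c)–(e): forbidden (ΔS, ΔL).
(d)–(e): forbidden (parity, ΔS, ΔL).
Allowed pairs: 1 of 10.

1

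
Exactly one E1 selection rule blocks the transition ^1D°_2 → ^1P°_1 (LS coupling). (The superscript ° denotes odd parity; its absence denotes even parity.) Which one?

parity

Initial level: S=0, L=2, J=2, parity odd. Final level: S=0, L=1, J=1, parity odd.
Parity must change: odd → odd — violated.
ΔS = 0: S: 0 → 0 — satisfied.
ΔL = 0, ±1 (not L=0↔0): L: 2 → 1, ΔL = -1 — satisfied.
ΔJ = 0, ±1 (not J=0↔0): J: 2 → 1, ΔJ = -1 — satisfied.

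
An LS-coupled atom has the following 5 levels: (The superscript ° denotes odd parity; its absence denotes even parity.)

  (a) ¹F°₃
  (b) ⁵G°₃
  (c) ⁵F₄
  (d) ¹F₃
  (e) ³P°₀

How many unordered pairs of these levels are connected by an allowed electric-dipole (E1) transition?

2

(a)–(b): forbidden (parity, ΔS).
(a)–(c): forbidden (ΔS).
(a)–(d): allowed.
(a)–(e): forbidden (parity, ΔS, ΔL, ΔJ).
(b)–(c): allowed.
(b)–(d): forbidden (ΔS).
(b)–(e): forbidden (parity, ΔS, ΔL, ΔJ).
(c)–(d): forbidden (parity, ΔS).
(c)–(e): forbidden (ΔS, ΔL, ΔJ).
(d)–(e): forbidden (ΔS, ΔL, ΔJ).
Allowed pairs: 2 of 10.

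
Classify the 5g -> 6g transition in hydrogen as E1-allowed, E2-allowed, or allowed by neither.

Δl = 4 − 4 = +0; l_i + l_f = 8.
E1 (Δl = ±1): not satisfied.
E2 (Δl = 0,±2, l_i+l_f ≥ 2): satisfied.

E2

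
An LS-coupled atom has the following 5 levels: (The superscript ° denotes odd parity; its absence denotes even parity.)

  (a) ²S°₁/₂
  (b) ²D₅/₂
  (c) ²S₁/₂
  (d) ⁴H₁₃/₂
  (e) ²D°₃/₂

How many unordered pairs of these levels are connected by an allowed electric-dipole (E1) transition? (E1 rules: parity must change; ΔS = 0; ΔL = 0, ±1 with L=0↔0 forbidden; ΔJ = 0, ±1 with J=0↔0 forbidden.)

(a)–(b): forbidden (ΔL, ΔJ).
(a)–(c): forbidden (ΔL).
(a)–(d): forbidden (ΔS, ΔL, ΔJ).
(a)–(e): forbidden (parity, ΔL).
(b)–(c): forbidden (parity, ΔL, ΔJ).
(b)–(d): forbidden (parity, ΔS, ΔL, ΔJ).
(b)–(e): allowed.
(c)–(d): forbidden (parity, ΔS, ΔL, ΔJ).
(c)–(e): forbidden (ΔL).
(d)–(e): forbidden (ΔS, ΔL, ΔJ).
Allowed pairs: 1 of 10.

1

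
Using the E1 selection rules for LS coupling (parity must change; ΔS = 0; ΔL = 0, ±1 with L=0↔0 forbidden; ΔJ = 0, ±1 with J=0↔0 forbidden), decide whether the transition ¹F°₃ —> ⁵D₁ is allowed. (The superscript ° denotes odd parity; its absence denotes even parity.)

ΔS = 0: S: 0 → 2 — fails.
Parity must change: odd → even — passes.
ΔL = 0, ±1 (not L=0↔0): L: 3 → 2, ΔL = -1 — passes.
ΔJ = 0, ±1 (not J=0↔0): J: 3 → 1, ΔJ = -2 — fails.
Rule(s) violated: ΔS, ΔJ.

forbidden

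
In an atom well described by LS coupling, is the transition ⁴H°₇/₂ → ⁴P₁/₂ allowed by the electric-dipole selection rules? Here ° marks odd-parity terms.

forbidden

Initial level: S=3/2, L=5, J=7/2, parity odd. Final level: S=3/2, L=1, J=1/2, parity even.
Parity must change: odd → even — ✓.
ΔS = 0: S: 3/2 → 3/2 — ✓.
ΔL = 0, ±1 (not L=0↔0): L: 5 → 1, ΔL = -4 — ✗.
ΔJ = 0, ±1 (not J=0↔0): J: 7/2 → 1/2, ΔJ = -3 — ✗.
Rule(s) violated: ΔL, ΔJ.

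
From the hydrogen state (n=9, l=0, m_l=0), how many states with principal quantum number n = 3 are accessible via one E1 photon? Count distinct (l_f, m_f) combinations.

E1 requires Δl = ±1, so l_f ∈ {-1, 1}; with 0 ≤ l_f ≤ n_f−1 = 2, the allowed l_f values are {1}.
For l_f = 1: m_f ∈ {m_i−1, m_i, m_i+1} ∩ [−1, 1] = {-1, 0, 1} → 3 states.
Total: 3.

3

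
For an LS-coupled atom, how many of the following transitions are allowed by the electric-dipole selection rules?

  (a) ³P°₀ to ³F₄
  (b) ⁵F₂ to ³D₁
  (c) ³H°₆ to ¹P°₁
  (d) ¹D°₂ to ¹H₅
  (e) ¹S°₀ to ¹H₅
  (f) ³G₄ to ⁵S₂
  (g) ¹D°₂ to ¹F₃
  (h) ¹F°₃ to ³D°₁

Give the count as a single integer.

(a) forbidden (ΔL, ΔJ fail)
(b) forbidden (parity, ΔS fail)
(c) forbidden (parity, ΔS, ΔL, ΔJ fail)
(d) forbidden (ΔL, ΔJ fail)
(e) forbidden (ΔL, ΔJ fail)
(f) forbidden (parity, ΔS, ΔL, ΔJ fail)
(g) allowed
(h) forbidden (parity, ΔS, ΔJ fail)
Total allowed: 1 of 8.

1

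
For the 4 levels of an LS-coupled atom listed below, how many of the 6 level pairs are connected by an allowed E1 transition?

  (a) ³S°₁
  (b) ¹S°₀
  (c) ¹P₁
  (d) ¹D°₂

(a)–(b): forbidden (parity, ΔS, ΔL).
(a)–(c): forbidden (ΔS).
(a)–(d): forbidden (parity, ΔS, ΔL).
(b)–(c): allowed.
(b)–(d): forbidden (parity, ΔL, ΔJ).
(c)–(d): allowed.
Allowed pairs: 2 of 6.

2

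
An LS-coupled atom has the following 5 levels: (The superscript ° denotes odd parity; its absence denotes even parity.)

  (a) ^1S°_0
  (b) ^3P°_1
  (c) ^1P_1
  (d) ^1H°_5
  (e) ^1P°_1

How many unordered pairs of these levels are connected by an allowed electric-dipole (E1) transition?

(a)–(b): forbidden (parity, ΔS).
(a)–(c): allowed.
(a)–(d): forbidden (parity, ΔL, ΔJ).
(a)–(e): forbidden (parity).
(b)–(c): forbidden (ΔS).
(b)–(d): forbidden (parity, ΔS, ΔL, ΔJ).
(b)–(e): forbidden (parity, ΔS).
(c)–(d): forbidden (ΔL, ΔJ).
(c)–(e): allowed.
(d)–(e): forbidden (parity, ΔL, ΔJ).
Allowed pairs: 2 of 10.

2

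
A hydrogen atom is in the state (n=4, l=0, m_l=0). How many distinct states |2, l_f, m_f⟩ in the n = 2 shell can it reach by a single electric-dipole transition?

E1 requires Δl = ±1, so l_f ∈ {-1, 1}; with 0 ≤ l_f ≤ n_f−1 = 1, the allowed l_f values are {1}.
For l_f = 1: m_f ∈ {m_i−1, m_i, m_i+1} ∩ [−1, 1] = {-1, 0, 1} → 3 states.
Total: 3.

3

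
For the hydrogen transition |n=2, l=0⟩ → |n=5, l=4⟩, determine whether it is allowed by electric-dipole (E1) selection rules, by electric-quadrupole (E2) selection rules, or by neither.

Δl = 4 − 0 = +4; l_i + l_f = 4.
E1 (Δl = ±1): not satisfied.
E2 (Δl = 0,±2, l_i+l_f ≥ 2): not satisfied.

neither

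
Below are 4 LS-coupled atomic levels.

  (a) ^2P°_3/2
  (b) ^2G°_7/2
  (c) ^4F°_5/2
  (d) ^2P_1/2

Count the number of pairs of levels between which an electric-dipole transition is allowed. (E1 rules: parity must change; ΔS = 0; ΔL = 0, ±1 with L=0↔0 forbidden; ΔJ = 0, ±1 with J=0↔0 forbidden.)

1

(a)–(b): forbidden (parity, ΔL, ΔJ).
(a)–(c): forbidden (parity, ΔS, ΔL).
(a)–(d): allowed.
(b)–(c): forbidden (parity, ΔS).
(b)–(d): forbidden (ΔL, ΔJ).
(c)–(d): forbidden (ΔS, ΔL, ΔJ).
Allowed pairs: 1 of 6.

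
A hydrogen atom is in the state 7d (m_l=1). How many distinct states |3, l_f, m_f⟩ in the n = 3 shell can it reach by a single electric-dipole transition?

E1 requires Δl = ±1, so l_f ∈ {1, 3}; with 0 ≤ l_f ≤ n_f−1 = 2, the allowed l_f values are {1}.
For l_f = 1: m_f ∈ {m_i−1, m_i, m_i+1} ∩ [−1, 1] = {0, 1} → 2 states.
Total: 2.

2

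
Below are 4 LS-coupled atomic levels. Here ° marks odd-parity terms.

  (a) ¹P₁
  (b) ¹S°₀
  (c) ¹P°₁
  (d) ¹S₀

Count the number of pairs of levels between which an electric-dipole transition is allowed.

3

(a)–(b): allowed.
(a)–(c): allowed.
(a)–(d): forbidden (parity).
(b)–(c): forbidden (parity).
(b)–(d): forbidden (ΔL, ΔJ).
(c)–(d): allowed.
Allowed pairs: 3 of 6.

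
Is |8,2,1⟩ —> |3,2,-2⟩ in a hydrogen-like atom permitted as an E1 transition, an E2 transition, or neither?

neither

Δl = 2 − 2 = +0; l_i + l_f = 4.
Δm_l = -3.
E1 (Δl = ±1, |Δm_l| ≤ 1): not satisfied.
E2 (Δl = 0,±2, l_i+l_f ≥ 2, |Δm_l| ≤ 2): not satisfied.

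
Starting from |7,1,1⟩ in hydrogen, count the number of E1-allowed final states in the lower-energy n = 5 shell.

4

E1 requires Δl = ±1, so l_f ∈ {0, 2}; with 0 ≤ l_f ≤ n_f−1 = 4, the allowed l_f values are {0, 2}.
For l_f = 0: m_f ∈ {m_i−1, m_i, m_i+1} ∩ [−0, 0] = {0} → 1 state.
For l_f = 2: m_f ∈ {m_i−1, m_i, m_i+1} ∩ [−2, 2] = {0, 1, 2} → 3 states.
Total: 4.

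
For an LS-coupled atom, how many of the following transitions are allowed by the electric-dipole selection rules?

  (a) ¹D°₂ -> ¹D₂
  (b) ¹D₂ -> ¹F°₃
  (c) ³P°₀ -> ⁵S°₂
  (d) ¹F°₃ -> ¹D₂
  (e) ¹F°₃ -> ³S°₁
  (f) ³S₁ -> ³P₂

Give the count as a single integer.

(a) allowed
(b) allowed
(c) forbidden (parity, ΔS, ΔJ fail)
(d) allowed
(e) forbidden (parity, ΔS, ΔL, ΔJ fail)
(f) forbidden (parity fails)
Total allowed: 3 of 6.

3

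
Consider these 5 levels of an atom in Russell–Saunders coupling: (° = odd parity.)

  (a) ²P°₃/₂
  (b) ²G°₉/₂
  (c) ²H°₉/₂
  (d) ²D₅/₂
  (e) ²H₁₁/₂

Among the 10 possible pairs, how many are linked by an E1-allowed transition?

3

(a)–(b): forbidden (parity, ΔL, ΔJ).
(a)–(c): forbidden (parity, ΔL, ΔJ).
(a)–(d): allowed.
(a)–(e): forbidden (ΔL, ΔJ).
(b)–(c): forbidden (parity).
(b)–(d): forbidden (ΔL, ΔJ).
(b)–(e): allowed.
(c)–(d): forbidden (ΔL, ΔJ).
(c)–(e): allowed.
(d)–(e): forbidden (parity, ΔL, ΔJ).
Allowed pairs: 3 of 10.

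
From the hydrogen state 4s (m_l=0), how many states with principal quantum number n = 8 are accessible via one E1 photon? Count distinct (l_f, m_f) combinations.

3

E1 requires Δl = ±1, so l_f ∈ {-1, 1}; with 0 ≤ l_f ≤ n_f−1 = 7, the allowed l_f values are {1}.
For l_f = 1: m_f ∈ {m_i−1, m_i, m_i+1} ∩ [−1, 1] = {-1, 0, 1} → 3 states.
Total: 3.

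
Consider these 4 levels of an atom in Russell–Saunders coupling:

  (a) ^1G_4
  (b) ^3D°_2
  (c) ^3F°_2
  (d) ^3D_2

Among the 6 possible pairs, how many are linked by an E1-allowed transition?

2

(a)–(b): forbidden (ΔS, ΔL, ΔJ).
(a)–(c): forbidden (ΔS, ΔJ).
(a)–(d): forbidden (parity, ΔS, ΔL, ΔJ).
(b)–(c): forbidden (parity).
(b)–(d): allowed.
(c)–(d): allowed.
Allowed pairs: 2 of 6.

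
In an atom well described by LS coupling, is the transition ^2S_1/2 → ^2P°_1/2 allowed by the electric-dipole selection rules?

Initial level: S=1/2, L=0, J=1/2, parity even. Final level: S=1/2, L=1, J=1/2, parity odd.
Parity must change: even → odd — passes.
ΔS = 0: S: 1/2 → 1/2 — passes.
ΔL = 0, ±1 (not L=0↔0): L: 0 → 1, ΔL = +1 — passes.
ΔJ = 0, ±1 (not J=0↔0): J: 1/2 → 1/2, ΔJ = +0 — passes.
All four E1 rules are satisfied.

allowed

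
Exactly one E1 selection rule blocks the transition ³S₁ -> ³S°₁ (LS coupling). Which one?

the L=0 ↔ L=0 exclusion

Reading off the term symbols: S 1→1, L 0→0, J 1→1, parity even→odd.
ΔJ = 0, ±1 (not J=0↔0): J: 1 → 1, ΔJ = +0 — passes.
ΔL = 0, ±1 (not L=0↔0): L: 0 → 0, ΔL = +0 — fails.
ΔS = 0: S: 1 → 1 — passes.
Parity must change: even → odd — passes.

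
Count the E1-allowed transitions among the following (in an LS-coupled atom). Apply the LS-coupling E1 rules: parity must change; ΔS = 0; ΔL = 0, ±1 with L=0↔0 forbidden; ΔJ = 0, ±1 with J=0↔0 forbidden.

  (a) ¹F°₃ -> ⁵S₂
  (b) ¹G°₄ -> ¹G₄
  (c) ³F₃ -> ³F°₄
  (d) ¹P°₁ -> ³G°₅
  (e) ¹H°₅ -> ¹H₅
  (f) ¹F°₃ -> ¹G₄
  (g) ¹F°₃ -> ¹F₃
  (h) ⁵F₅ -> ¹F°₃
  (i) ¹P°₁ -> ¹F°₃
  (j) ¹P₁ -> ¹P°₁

(a) forbidden (ΔS, ΔL fail)
(b) allowed
(c) allowed
(d) forbidden (parity, ΔS, ΔL, ΔJ fail)
(e) allowed
(f) allowed
(g) allowed
(h) forbidden (ΔS, ΔJ fail)
(i) forbidden (parity, ΔL, ΔJ fail)
(j) allowed
Total allowed: 6 of 10.

6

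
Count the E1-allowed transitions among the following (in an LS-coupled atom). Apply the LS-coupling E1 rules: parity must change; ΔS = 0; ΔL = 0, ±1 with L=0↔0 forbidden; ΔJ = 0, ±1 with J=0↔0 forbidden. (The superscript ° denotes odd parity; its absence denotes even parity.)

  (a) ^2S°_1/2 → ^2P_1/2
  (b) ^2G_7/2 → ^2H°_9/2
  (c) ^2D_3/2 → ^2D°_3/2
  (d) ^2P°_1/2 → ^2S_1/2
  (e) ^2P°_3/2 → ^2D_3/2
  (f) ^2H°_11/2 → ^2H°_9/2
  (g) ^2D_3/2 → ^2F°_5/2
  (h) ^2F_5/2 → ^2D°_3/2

(a) allowed
(b) allowed
(c) allowed
(d) allowed
(e) allowed
(f) forbidden (parity fails)
(g) allowed
(h) allowed
Total allowed: 7 of 8.

7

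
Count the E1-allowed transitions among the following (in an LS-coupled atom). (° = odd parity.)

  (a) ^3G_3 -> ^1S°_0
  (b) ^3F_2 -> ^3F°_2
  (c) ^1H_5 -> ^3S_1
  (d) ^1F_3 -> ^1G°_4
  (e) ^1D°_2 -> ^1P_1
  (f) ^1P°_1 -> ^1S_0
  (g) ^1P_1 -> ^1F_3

4

(a) forbidden (ΔS, ΔL, ΔJ fail)
(b) allowed
(c) forbidden (parity, ΔS, ΔL, ΔJ fail)
(d) allowed
(e) allowed
(f) allowed
(g) forbidden (parity, ΔL, ΔJ fail)
Total allowed: 4 of 7.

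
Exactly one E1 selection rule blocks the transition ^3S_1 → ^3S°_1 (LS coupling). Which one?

the L=0 ↔ L=0 exclusion

Initial level: S=1, L=0, J=1, parity even. Final level: S=1, L=0, J=1, parity odd.
Parity must change: even → odd — ✓.
ΔS = 0: S: 1 → 1 — ✓.
ΔL = 0, ±1 (not L=0↔0): L: 0 → 0, ΔL = +0 — ✗.
ΔJ = 0, ±1 (not J=0↔0): J: 1 → 1, ΔJ = +0 — ✓.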